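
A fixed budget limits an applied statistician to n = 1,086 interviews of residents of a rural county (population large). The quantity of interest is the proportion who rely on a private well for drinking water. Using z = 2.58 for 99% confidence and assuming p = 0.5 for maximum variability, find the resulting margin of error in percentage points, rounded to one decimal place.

3.9

SE(p̂) = √[p(1−p)/n] = √[0.2500/1086] = 0.01517.
E = z × SE = 2.58 × 0.01517 = 0.03914, or 3.9 percentage points.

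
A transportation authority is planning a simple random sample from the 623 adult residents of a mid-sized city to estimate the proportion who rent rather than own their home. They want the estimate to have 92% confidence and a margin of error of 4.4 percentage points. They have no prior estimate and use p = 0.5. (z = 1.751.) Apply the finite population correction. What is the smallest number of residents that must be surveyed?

Unadjusted: n₀ = 1.751² × 0.50 × 0.50 / 0.044² ≈ 395.92, so n₀ = 396.
Finite population correction with N = 623: n = n₀ / (1 + (n₀−1)/N) = 396 / (1 + 395/623) = 396 / 1.6340 ≈ 242.35.
Rounding up, n = 243.

243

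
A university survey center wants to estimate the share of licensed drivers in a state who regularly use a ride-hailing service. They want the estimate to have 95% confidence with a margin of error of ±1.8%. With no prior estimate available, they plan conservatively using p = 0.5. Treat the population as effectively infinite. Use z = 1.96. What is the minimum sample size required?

With p = 0.5, p(1−p) = 0.25.
n = z²·p(1−p)/E² = 1.96² × 0.2500 / 0.018² = 3.8416 × 0.2500 / 0.000324 ≈ 2964.20.
Rounding up gives n = 2965.

2965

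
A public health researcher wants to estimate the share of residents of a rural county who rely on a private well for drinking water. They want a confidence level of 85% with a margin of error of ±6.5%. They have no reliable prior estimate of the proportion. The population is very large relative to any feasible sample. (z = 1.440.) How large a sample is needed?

With no prior estimate, use p = 0.5, giving p(1−p) = 0.25.
n = z²·p(1−p)/E² = 1.440² × 0.2500 / 0.065² = 2.0736 × 0.2500 / 0.004225 ≈ 122.70.
Rounding up gives n = 123.

123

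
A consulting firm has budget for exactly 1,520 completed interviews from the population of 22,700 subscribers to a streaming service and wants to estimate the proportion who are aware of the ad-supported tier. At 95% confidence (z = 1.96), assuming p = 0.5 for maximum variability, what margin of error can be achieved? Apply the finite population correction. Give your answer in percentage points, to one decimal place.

Finite-population factor: (N−n)/(N−1) = (22700−1520)/(22700−1) = 0.9331.
SE(p̂) = √[p(1−p)/n · (N−n)/(N−1)] = √[0.2500/1520 × 0.9331] = 0.01239.
E = z × SE = 1.96 × 0.01239 = 0.02428 ≈ 2.4 percentage points.

2.4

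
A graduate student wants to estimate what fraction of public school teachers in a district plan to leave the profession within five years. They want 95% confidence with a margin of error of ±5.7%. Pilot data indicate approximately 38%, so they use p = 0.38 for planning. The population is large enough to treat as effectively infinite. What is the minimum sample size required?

279

For 95% confidence, z = 1.960.
With p = 0.38, p(1−p) = 0.2356.
n = z²·p(1−p)/E² = 1.960² × 0.2356 / 0.057² = 3.8416 × 0.2356 / 0.003249 ≈ 278.57.
Rounding up gives n = 279.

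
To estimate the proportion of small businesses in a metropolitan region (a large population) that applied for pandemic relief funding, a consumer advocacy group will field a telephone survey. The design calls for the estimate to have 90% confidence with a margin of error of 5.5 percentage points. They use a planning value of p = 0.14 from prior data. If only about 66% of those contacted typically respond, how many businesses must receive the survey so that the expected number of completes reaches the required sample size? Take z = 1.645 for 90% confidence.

164

Completed interviews needed: n₀ = 1.645² × 0.1204 / 0.055² ≈ 107.70 → 108.
At a 66% response rate, contacts needed = 108 / 0.66 ≈ 163.64 → 164.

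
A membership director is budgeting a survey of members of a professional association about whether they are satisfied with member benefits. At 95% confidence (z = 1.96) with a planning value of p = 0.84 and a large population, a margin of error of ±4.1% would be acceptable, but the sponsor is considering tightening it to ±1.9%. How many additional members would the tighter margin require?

1123

At ±4.1%: n = 1.96² × 0.1344 / 0.041² ≈ 307.15 → 308.
At ±1.9%: n = 1.96² × 0.1344 / 0.019² ≈ 1430.22 → 1431.
Additional respondents: 1431 − 308 = 1123.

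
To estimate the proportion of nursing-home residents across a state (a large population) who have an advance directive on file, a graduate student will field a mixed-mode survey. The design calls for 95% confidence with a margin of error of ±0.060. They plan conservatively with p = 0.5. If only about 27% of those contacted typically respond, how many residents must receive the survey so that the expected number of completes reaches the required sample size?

989

For 95% confidence, z = 1.96.
Completed interviews needed: n₀ = 1.96² × 0.2500 / 0.060² ≈ 266.78 → 267.
At a 27% response rate, contacts needed = 267 / 0.27 ≈ 988.89 → 989.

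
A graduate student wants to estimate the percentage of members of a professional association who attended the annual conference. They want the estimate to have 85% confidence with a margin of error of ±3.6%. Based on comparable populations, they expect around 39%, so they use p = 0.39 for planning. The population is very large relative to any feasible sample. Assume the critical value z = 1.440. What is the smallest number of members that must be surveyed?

381

With p = 0.39, p(1−p) = 0.2379.
n = z²·p(1−p)/E² = 1.440² × 0.2379 / 0.036² = 2.0736 × 0.2379 / 0.001296 ≈ 380.64.
Rounding up gives n = 381.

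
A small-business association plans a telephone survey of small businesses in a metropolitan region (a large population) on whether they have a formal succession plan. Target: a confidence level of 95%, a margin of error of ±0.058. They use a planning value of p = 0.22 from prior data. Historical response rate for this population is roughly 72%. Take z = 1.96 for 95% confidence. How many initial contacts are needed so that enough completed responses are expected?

Completed interviews needed: n₀ = 1.96² × 0.1716 / 0.058² ≈ 195.96 → 196.
At a 72% response rate, contacts needed = 196 / 0.72 ≈ 272.22 → 273.

273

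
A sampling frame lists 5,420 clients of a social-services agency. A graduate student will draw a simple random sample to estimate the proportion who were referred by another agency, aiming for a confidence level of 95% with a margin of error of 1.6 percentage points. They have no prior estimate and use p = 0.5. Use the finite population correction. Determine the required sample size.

2218

For 95% confidence, z = 1.960.
Unadjusted: n₀ = 1.960² × 0.50 × 0.50 / 0.016² ≈ 3751.56, so n₀ = 3752.
Finite population correction with N = 5,420: n = n₀ / (1 + (n₀−1)/N) = 3752 / (1 + 3751/5420) = 3752 / 1.6921 ≈ 2217.41.
Rounding up, n = 2218.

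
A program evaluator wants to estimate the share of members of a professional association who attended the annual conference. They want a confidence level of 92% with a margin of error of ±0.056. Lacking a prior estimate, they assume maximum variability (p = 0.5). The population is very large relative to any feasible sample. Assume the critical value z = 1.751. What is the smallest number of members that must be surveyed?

With p = 0.5, p(1−p) = 0.25.
n = z²·p(1−p)/E² = 1.751² × 0.2500 / 0.056² = 3.0660 × 0.2500 / 0.003136 ≈ 244.42.
Rounding up gives n = 245.

245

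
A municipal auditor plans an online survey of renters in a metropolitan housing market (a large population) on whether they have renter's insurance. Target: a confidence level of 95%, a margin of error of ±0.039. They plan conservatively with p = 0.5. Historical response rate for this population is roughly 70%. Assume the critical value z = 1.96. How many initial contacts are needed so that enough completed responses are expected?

903

Completed interviews needed: n₀ = 1.96² × 0.2500 / 0.039² ≈ 631.43 → 632.
At a 70% response rate, contacts needed = 632 / 0.70 ≈ 902.86 → 903.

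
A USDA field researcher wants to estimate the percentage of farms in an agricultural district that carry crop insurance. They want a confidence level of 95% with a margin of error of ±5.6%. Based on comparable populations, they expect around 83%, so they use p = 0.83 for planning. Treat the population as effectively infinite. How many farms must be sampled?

For 95% confidence, z = 1.960.
With p = 0.83, p(1−p) = 0.1411.
n = z²·p(1−p)/E² = 1.960² × 0.1411 / 0.056² = 3.8416 × 0.1411 / 0.003136 ≈ 172.85.
Rounding up gives n = 173.

173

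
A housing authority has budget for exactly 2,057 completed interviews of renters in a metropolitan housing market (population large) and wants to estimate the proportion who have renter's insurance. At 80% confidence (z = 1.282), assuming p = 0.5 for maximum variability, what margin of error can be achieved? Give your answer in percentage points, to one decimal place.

1.4

SE(p̂) = √[p(1−p)/n] = √[0.2500/2057] = 0.01102.
E = z × SE = 1.282 × 0.01102 = 0.01413, or 1.4 percentage points.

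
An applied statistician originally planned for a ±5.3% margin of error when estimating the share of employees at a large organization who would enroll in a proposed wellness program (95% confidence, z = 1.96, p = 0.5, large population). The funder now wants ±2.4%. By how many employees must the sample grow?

At ±5.3%: n = 1.96² × 0.2500 / 0.053² ≈ 341.90 → 342.
At ±2.4%: n = 1.96² × 0.2500 / 0.024² ≈ 1667.36 → 1668.
Additional respondents: 1668 − 342 = 1326.

1326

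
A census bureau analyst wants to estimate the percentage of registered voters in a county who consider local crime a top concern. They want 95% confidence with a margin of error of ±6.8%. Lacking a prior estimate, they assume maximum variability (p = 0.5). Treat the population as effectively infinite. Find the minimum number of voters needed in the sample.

208

For 95% confidence, z = 1.960.
With p = 0.5, p(1−p) = 0.25.
n = z²·p(1−p)/E² = 1.960² × 0.2500 / 0.068² = 3.8416 × 0.2500 / 0.004624 ≈ 207.70.
Rounding up gives n = 208.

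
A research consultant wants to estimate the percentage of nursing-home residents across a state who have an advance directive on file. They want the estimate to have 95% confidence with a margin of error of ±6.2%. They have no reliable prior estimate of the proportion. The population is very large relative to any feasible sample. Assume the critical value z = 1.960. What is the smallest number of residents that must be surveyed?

With no prior estimate, use p = 0.5, giving p(1−p) = 0.25.
n = z²·p(1−p)/E² = 1.960² × 0.2500 / 0.062² = 3.8416 × 0.2500 / 0.003844 ≈ 249.84.
Rounding up gives n = 250.

250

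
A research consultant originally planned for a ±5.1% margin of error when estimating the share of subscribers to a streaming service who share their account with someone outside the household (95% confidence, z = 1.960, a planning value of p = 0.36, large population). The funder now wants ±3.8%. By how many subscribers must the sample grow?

272

At ±5.1%: n = 1.960² × 0.2304 / 0.051² ≈ 340.29 → 341.
At ±3.8%: n = 1.960² × 0.2304 / 0.038² ≈ 612.95 → 613.
Additional respondents: 613 − 341 = 272.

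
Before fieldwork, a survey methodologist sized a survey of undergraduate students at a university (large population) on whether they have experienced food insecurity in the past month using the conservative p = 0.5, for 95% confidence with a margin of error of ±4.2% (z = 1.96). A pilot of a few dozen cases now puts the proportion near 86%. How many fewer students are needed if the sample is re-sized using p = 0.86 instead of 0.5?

282

Conservative (p = 0.5): n = 1.96² × 0.25 / 0.042² ≈ 544.44 → 545.
Using p = 0.86: p(1−p) = 0.1204, so n = 1.96² × 0.1204 / 0.042² ≈ 262.20 → 263.
Reduction: 545 − 263 = 282.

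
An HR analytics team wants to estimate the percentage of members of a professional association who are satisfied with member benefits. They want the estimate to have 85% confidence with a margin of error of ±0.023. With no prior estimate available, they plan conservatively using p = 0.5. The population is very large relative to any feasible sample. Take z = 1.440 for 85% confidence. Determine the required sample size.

With p = 0.5, p(1−p) = 0.25.
n = z²·p(1−p)/E² = 1.440² × 0.2500 / 0.023² = 2.0736 × 0.2500 / 0.000529 ≈ 979.96.
Rounding up gives n = 980.

980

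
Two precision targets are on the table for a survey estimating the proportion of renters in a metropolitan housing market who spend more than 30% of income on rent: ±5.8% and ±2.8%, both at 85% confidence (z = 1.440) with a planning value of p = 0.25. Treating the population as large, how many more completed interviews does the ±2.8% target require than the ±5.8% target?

380

At ±5.8%: n = 1.440² × 0.1875 / 0.058² ≈ 115.58 → 116.
At ±2.8%: n = 1.440² × 0.1875 / 0.028² ≈ 495.92 → 496.
Additional respondents: 496 − 116 = 380.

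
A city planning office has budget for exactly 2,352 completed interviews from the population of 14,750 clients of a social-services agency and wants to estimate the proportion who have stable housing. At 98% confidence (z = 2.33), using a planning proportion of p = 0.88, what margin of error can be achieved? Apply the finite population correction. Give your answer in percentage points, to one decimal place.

1.4

Finite-population factor: (N−n)/(N−1) = (14750−2352)/(14750−1) = 0.8406.
SE(p̂) = √[p(1−p)/n · (N−n)/(N−1)] = √[0.1056/2352 × 0.8406] = 0.00614.
E = z × SE = 2.33 × 0.00614 = 0.01431 ≈ 1.4 percentage points.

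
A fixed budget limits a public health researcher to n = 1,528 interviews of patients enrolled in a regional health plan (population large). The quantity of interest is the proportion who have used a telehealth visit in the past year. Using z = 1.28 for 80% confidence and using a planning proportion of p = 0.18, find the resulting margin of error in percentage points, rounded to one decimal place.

1.3

SE(p̂) = √[p(1−p)/n] = √[0.1476/1528] = 0.00983.
E = z × SE = 1.28 × 0.00983 = 0.01258, or 1.3 percentage points.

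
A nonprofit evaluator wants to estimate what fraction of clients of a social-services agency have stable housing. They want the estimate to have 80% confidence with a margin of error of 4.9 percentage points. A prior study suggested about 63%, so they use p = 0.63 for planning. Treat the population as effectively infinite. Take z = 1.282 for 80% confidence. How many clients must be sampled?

With p = 0.63, p(1−p) = 0.2331.
n = z²·p(1−p)/E² = 1.282² × 0.2331 / 0.049² = 1.6435 × 0.2331 / 0.002401 ≈ 159.56.
Rounding up gives n = 160.

160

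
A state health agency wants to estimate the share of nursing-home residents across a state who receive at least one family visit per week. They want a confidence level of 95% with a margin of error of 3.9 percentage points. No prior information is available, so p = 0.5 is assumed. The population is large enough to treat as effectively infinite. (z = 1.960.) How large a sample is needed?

With p = 0.5, p(1−p) = 0.25.
n = z²·p(1−p)/E² = 1.960² × 0.2500 / 0.039² = 3.8416 × 0.2500 / 0.001521 ≈ 631.43.
Rounding up gives n = 632.

632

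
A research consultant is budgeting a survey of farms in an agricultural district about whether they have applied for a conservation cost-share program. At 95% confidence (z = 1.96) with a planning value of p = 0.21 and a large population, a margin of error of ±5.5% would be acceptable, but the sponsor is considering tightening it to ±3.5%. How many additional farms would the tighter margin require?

310

At ±5.5%: n = 1.96² × 0.1659 / 0.055² ≈ 210.68 → 211.
At ±3.5%: n = 1.96² × 0.1659 / 0.035² ≈ 520.26 → 521.
Additional respondents: 521 − 211 = 310.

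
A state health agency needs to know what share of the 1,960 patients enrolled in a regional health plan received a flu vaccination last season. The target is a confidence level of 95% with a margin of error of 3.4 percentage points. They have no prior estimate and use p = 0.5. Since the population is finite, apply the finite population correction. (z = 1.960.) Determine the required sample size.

Unadjusted: n₀ = 1.960² × 0.50 × 0.50 / 0.034² ≈ 830.80, so n₀ = 831.
Finite population correction with N = 1,960: n = n₀ / (1 + (n₀−1)/N) = 831 / (1 + 830/1960) = 831 / 1.4235 ≈ 583.78.
Rounding up, n = 584.

584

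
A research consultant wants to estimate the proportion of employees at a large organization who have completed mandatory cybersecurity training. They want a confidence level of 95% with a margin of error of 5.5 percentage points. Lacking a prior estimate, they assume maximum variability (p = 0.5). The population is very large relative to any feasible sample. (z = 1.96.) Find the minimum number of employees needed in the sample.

318

With p = 0.5, p(1−p) = 0.25.
n = z²·p(1−p)/E² = 1.96² × 0.2500 / 0.055² = 3.8416 × 0.2500 / 0.003025 ≈ 317.49.
Rounding up gives n = 318.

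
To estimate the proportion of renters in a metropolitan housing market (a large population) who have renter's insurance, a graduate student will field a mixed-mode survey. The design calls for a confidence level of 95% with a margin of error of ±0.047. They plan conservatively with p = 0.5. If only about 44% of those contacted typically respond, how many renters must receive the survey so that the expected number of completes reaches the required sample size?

989

For 95% confidence, z = 1.96.
Completed interviews needed: n₀ = 1.96² × 0.2500 / 0.047² ≈ 434.77 → 435.
At a 44% response rate, contacts needed = 435 / 0.44 ≈ 988.64 → 989.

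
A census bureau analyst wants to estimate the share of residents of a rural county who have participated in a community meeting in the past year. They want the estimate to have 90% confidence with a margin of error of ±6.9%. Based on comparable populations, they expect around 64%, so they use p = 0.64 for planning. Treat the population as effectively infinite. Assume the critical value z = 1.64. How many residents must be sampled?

With p = 0.64, p(1−p) = 0.2304.
n = z²·p(1−p)/E² = 1.64² × 0.2304 / 0.069² = 2.6896 × 0.2304 / 0.004761 ≈ 130.16.
Rounding up gives n = 131.

131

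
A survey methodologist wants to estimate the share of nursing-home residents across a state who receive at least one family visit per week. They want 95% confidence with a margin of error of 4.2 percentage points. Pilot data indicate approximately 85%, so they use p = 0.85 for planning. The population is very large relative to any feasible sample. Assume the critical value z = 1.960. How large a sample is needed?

With p = 0.85, p(1−p) = 0.1275.
n = z²·p(1−p)/E² = 1.960² × 0.1275 / 0.042² = 3.8416 × 0.1275 / 0.001764 ≈ 277.67.
Rounding up gives n = 278.

278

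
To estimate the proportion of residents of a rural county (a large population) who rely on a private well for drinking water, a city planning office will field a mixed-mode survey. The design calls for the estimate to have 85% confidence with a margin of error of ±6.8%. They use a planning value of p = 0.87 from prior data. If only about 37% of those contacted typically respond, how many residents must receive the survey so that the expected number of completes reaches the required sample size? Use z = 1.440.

138

Completed interviews needed: n₀ = 1.440² × 0.1131 / 0.068² ≈ 50.72 → 51.
At a 37% response rate, contacts needed = 51 / 0.37 ≈ 137.84 → 138.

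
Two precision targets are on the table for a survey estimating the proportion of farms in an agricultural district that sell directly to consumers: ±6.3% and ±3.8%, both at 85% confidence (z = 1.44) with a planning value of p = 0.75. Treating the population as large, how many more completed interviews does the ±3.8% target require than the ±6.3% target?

At ±6.3%: n = 1.44² × 0.1875 / 0.063² ≈ 97.96 → 98.
At ±3.8%: n = 1.44² × 0.1875 / 0.038² ≈ 269.25 → 270.
Additional respondents: 270 − 98 = 172.

172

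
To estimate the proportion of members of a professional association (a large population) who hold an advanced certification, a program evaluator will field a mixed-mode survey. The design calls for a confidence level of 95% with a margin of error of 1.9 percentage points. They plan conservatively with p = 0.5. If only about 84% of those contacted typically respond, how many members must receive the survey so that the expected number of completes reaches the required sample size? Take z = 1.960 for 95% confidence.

Completed interviews needed: n₀ = 1.960² × 0.2500 / 0.019² ≈ 2660.39 → 2661.
At an 84% response rate, contacts needed = 2661 / 0.84 ≈ 3167.86 → 3168.

3168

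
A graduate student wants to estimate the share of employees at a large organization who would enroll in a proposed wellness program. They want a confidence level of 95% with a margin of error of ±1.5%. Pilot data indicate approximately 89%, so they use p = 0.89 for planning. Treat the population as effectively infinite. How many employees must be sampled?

For 95% confidence, z = 1.960.
With p = 0.89, p(1−p) = 0.0979.
n = z²·p(1−p)/E² = 1.960² × 0.0979 / 0.015² = 3.8416 × 0.0979 / 0.000225 ≈ 1671.52.
Rounding up gives n = 1672.

1672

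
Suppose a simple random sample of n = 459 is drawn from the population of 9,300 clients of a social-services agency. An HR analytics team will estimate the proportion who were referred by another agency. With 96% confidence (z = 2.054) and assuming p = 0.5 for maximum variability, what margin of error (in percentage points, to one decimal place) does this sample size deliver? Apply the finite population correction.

Finite-population factor: (N−n)/(N−1) = (9300−459)/(9300−1) = 0.9507.
SE(p̂) = √[p(1−p)/n · (N−n)/(N−1)] = √[0.2500/459 × 0.9507] = 0.02276.
E = z × SE = 2.054 × 0.02276 = 0.04674 ≈ 4.7 percentage points.

4.7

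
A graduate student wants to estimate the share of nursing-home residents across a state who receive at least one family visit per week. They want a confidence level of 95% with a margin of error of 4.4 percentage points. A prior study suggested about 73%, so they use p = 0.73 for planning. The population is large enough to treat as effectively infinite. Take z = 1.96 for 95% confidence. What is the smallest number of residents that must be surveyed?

With p = 0.73, p(1−p) = 0.1971.
n = z²·p(1−p)/E² = 1.96² × 0.1971 / 0.044² = 3.8416 × 0.1971 / 0.001936 ≈ 391.11.
Rounding up gives n = 392.

392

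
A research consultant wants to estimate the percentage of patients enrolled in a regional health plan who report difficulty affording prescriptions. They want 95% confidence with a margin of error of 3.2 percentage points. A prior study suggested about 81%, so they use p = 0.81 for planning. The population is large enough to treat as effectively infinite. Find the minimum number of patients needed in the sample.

For 95% confidence, z = 1.96.
With p = 0.81, p(1−p) = 0.1539.
n = z²·p(1−p)/E² = 1.96² × 0.1539 / 0.032² = 3.8416 × 0.1539 / 0.001024 ≈ 577.37.
Rounding up gives n = 578.

578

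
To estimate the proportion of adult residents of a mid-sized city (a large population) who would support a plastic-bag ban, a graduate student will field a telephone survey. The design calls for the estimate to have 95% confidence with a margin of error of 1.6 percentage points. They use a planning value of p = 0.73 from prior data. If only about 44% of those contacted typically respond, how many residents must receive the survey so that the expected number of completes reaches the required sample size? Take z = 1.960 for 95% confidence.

Completed interviews needed: n₀ = 1.960² × 0.1971 / 0.016² ≈ 2957.73 → 2958.
At a 44% response rate, contacts needed = 2958 / 0.44 ≈ 6722.73 → 6723.

6723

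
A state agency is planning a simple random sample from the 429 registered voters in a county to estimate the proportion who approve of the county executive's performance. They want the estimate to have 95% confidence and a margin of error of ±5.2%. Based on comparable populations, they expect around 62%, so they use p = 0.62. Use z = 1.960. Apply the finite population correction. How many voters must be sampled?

Unadjusted: n₀ = 1.960² × 0.62 × 0.38 / 0.052² ≈ 334.72, so n₀ = 335.
Finite population correction with N = 429: n = n₀ / (1 + (n₀−1)/N) = 335 / (1 + 334/429) = 335 / 1.7786 ≈ 188.36.
Rounding up, n = 189.

189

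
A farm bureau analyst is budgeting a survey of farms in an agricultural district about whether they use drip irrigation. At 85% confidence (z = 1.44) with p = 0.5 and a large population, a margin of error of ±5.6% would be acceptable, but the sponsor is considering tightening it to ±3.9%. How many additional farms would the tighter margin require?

At ±5.6%: n = 1.44² × 0.2500 / 0.056² ≈ 165.31 → 166.
At ±3.9%: n = 1.44² × 0.2500 / 0.039² ≈ 340.83 → 341.
Additional respondents: 341 − 166 = 175.

175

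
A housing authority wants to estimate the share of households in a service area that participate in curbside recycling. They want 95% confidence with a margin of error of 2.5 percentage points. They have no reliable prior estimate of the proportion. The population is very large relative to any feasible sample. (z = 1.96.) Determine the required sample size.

With no prior estimate, use p = 0.5, giving p(1−p) = 0.25.
n = z²·p(1−p)/E² = 1.96² × 0.2500 / 0.025² = 3.8416 × 0.2500 / 0.000625 ≈ 1536.64.
Rounding up gives n = 1537.

1537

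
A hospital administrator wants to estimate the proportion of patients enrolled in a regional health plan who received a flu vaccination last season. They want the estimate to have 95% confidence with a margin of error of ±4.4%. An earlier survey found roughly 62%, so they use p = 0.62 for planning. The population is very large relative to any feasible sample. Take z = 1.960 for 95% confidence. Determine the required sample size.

With p = 0.62, p(1−p) = 0.2356.
n = z²·p(1−p)/E² = 1.960² × 0.2356 / 0.044² = 3.8416 × 0.2356 / 0.001936 ≈ 467.50.
Rounding up gives n = 468.

468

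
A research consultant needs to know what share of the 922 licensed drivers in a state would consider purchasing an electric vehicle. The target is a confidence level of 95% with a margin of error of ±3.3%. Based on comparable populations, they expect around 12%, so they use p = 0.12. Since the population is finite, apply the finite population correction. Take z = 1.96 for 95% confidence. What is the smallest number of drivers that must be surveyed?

266

Unadjusted: n₀ = 1.96² × 0.12 × 0.88 / 0.033² ≈ 372.52, so n₀ = 373.
Finite population correction with N = 922: n = n₀ / (1 + (n₀−1)/N) = 373 / (1 + 372/922) = 373 / 1.4035 ≈ 265.77.
Rounding up, n = 266.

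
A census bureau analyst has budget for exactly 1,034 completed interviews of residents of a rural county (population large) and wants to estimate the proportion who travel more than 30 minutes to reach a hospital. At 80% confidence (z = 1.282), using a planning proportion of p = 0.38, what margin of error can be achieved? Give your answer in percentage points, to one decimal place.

1.9

SE(p̂) = √[p(1−p)/n] = √[0.2356/1034] = 0.01509.
E = z × SE = 1.282 × 0.01509 = 0.01935, or 1.9 percentage points.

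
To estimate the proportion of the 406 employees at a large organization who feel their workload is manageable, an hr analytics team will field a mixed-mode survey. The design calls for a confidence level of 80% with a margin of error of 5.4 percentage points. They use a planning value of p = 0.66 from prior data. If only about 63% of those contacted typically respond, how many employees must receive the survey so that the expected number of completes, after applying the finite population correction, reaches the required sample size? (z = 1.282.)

154

Completed interviews needed (unadjusted): n₀ = 1.282² × 0.2244 / 0.054² ≈ 126.48 → 127.
FPC for N = 406: n = 127 / (1 + 126/406) = 127 / 1.3103 ≈ 96.92 → 97.
At a 63% response rate, contacts needed = 97 / 0.63 ≈ 153.97 → 154.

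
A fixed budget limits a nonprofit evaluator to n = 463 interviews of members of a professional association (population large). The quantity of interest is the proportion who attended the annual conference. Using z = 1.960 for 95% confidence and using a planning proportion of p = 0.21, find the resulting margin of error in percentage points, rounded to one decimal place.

3.7

SE(p̂) = √[p(1−p)/n] = √[0.1659/463] = 0.01893.
E = z × SE = 1.960 × 0.01893 = 0.03710, or 3.7 percentage points.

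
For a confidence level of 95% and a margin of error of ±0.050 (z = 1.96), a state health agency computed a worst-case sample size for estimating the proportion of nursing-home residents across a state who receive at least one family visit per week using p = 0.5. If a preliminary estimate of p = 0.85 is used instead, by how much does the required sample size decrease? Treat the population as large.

189

Conservative (p = 0.5): n = 1.96² × 0.25 / 0.050² ≈ 384.16 → 385.
Using p = 0.85: p(1−p) = 0.1275, so n = 1.96² × 0.1275 / 0.050² ≈ 195.92 → 196.
Reduction: 385 − 196 = 189.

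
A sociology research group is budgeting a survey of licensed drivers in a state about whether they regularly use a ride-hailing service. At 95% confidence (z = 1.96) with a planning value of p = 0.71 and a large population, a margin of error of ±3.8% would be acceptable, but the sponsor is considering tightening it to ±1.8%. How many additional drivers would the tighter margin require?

1894

At ±3.8%: n = 1.96² × 0.2059 / 0.038² ≈ 547.77 → 548.
At ±1.8%: n = 1.96² × 0.2059 / 0.018² ≈ 2441.31 → 2442.
Additional respondents: 2442 − 548 = 1894.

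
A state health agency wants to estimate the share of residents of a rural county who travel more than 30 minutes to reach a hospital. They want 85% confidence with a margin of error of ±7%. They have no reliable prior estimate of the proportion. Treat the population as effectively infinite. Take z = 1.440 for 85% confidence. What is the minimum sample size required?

With no prior estimate, use p = 0.5, giving p(1−p) = 0.25.
n = z²·p(1−p)/E² = 1.440² × 0.2500 / 0.070² = 2.0736 × 0.2500 / 0.004900 ≈ 105.80.
Rounding up gives n = 106.

106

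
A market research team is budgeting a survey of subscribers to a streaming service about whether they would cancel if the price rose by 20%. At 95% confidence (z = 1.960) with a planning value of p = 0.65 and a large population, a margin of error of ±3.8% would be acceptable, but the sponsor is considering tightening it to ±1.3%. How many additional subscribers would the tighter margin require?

At ±3.8%: n = 1.960² × 0.2275 / 0.038² ≈ 605.24 → 606.
At ±1.3%: n = 1.960² × 0.2275 / 0.013² ≈ 5171.38 → 5172.
Additional respondents: 5172 − 606 = 4566.

4566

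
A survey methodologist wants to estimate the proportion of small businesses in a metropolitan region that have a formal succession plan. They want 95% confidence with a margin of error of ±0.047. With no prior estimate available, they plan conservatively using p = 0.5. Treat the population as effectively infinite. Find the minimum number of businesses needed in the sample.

For 95% confidence, z = 1.960.
With p = 0.5, p(1−p) = 0.25.
n = z²·p(1−p)/E² = 1.960² × 0.2500 / 0.047² = 3.8416 × 0.2500 / 0.002209 ≈ 434.77.
Rounding up gives n = 435.

435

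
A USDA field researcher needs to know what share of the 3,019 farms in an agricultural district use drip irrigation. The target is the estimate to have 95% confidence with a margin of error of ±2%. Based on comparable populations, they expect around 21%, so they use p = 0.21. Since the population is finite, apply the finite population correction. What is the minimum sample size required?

For 95% confidence, z = 1.96.
Unadjusted: n₀ = 1.96² × 0.21 × 0.79 / 0.020² ≈ 1593.30, so n₀ = 1594.
Finite population correction with N = 3,019: n = n₀ / (1 + (n₀−1)/N) = 1594 / (1 + 1593/3019) = 1594 / 1.5277 ≈ 1043.43.
Rounding up, n = 1044.

1044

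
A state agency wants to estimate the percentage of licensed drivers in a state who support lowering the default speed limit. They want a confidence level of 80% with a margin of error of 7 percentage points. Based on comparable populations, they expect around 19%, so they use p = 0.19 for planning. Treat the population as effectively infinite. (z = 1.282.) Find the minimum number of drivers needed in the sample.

52

With p = 0.19, p(1−p) = 0.1539.
n = z²·p(1−p)/E² = 1.282² × 0.1539 / 0.070² = 1.6435 × 0.1539 / 0.004900 ≈ 51.62.
Rounding up gives n = 52.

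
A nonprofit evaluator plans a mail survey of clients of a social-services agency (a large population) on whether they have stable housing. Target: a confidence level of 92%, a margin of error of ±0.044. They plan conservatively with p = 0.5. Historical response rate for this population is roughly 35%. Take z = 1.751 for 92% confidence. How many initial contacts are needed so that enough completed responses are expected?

Completed interviews needed: n₀ = 1.751² × 0.2500 / 0.044² ≈ 395.92 → 396.
At a 35% response rate, contacts needed = 396 / 0.35 ≈ 1131.43 → 1132.

1132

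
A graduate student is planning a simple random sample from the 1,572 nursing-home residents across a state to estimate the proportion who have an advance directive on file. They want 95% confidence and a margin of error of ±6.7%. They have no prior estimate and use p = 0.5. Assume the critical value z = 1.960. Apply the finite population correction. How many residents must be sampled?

189

Unadjusted: n₀ = 1.960² × 0.50 × 0.50 / 0.067² ≈ 213.95, so n₀ = 214.
Finite population correction with N = 1,572: n = n₀ / (1 + (n₀−1)/N) = 214 / (1 + 213/1572) = 214 / 1.1355 ≈ 188.46.
Rounding up, n = 189.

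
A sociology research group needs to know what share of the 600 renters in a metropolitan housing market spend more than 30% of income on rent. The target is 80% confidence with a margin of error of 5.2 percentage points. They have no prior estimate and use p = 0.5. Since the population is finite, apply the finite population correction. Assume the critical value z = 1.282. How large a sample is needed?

122

Unadjusted: n₀ = 1.282² × 0.50 × 0.50 / 0.052² ≈ 151.95, so n₀ = 152.
Finite population correction with N = 600: n = n₀ / (1 + (n₀−1)/N) = 152 / (1 + 151/600) = 152 / 1.2517 ≈ 121.44.
Rounding up, n = 122.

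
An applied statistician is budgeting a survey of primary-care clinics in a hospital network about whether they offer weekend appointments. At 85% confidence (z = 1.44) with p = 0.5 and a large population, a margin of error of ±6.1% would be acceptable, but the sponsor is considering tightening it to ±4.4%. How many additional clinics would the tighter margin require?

At ±6.1%: n = 1.44² × 0.2500 / 0.061² ≈ 139.32 → 140.
At ±4.4%: n = 1.44² × 0.2500 / 0.044² ≈ 267.77 → 268.
Additional respondents: 268 − 140 = 128.

128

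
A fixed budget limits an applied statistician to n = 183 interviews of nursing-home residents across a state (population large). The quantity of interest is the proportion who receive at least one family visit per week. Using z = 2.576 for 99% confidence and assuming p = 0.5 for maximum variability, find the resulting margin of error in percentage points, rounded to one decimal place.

SE(p̂) = √[p(1−p)/n] = √[0.2500/183] = 0.03696.
E = z × SE = 2.576 × 0.03696 = 0.09521, or 9.5 percentage points.

9.5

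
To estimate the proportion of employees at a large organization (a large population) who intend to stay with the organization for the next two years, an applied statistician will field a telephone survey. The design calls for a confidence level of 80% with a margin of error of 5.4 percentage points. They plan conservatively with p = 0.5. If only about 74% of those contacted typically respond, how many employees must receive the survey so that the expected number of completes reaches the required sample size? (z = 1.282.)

Completed interviews needed: n₀ = 1.282² × 0.2500 / 0.054² ≈ 140.91 → 141.
At a 74% response rate, contacts needed = 141 / 0.74 ≈ 190.54 → 191.

191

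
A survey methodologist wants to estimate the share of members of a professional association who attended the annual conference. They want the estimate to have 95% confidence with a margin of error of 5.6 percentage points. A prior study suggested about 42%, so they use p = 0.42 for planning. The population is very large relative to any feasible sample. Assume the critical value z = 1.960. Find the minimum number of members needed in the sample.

With p = 0.42, p(1−p) = 0.2436.
n = z²·p(1−p)/E² = 1.960² × 0.2436 / 0.056² = 3.8416 × 0.2436 / 0.003136 ≈ 298.41.
Rounding up gives n = 299.

299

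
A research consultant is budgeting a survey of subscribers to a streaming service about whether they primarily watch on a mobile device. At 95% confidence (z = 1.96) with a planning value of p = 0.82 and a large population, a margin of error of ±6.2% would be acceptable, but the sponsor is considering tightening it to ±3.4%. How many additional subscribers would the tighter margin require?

At ±6.2%: n = 1.96² × 0.1476 / 0.062² ≈ 147.51 → 148.
At ±3.4%: n = 1.96² × 0.1476 / 0.034² ≈ 490.50 → 491.
Additional respondents: 491 − 148 = 343.

343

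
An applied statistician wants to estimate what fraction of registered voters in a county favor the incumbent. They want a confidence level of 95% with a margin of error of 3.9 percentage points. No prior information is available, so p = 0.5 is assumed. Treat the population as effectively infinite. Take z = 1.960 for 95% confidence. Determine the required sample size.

632

With p = 0.5, p(1−p) = 0.25.
n = z²·p(1−p)/E² = 1.960² × 0.2500 / 0.039² = 3.8416 × 0.2500 / 0.001521 ≈ 631.43.
Rounding up gives n = 632.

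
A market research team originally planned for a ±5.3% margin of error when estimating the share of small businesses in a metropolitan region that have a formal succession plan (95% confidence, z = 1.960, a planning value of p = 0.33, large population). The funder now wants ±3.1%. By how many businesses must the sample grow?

At ±5.3%: n = 1.960² × 0.2211 / 0.053² ≈ 302.38 → 303.
At ±3.1%: n = 1.960² × 0.2211 / 0.031² ≈ 883.85 → 884.
Additional respondents: 884 − 303 = 581.

581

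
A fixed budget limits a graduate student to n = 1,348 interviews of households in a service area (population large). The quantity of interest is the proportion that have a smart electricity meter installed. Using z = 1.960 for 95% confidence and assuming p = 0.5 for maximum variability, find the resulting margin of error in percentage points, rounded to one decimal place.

2.7

SE(p̂) = √[p(1−p)/n] = √[0.2500/1348] = 0.01362.
E = z × SE = 1.960 × 0.01362 = 0.02669, or 2.7 percentage points.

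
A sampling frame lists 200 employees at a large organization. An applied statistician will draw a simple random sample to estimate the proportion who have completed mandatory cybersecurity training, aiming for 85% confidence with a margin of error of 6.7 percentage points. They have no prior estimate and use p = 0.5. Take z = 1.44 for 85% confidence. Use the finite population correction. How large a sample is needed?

74

Unadjusted: n₀ = 1.44² × 0.50 × 0.50 / 0.067² ≈ 115.48, so n₀ = 116.
Finite population correction with N = 200: n = n₀ / (1 + (n₀−1)/N) = 116 / (1 + 115/200) = 116 / 1.5750 ≈ 73.65.
Rounding up, n = 74.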